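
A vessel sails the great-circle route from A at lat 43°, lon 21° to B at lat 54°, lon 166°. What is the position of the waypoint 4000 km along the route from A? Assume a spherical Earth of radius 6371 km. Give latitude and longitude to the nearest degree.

≈ lat 73°, lon 64°

From cos δ = sin φ₁ sin φ₂ + cos φ₁ cos φ₂ cos Δλ, the central angle is δ ≈ 1.370 rad (78.5°). The total great-circle distance is δ·R ≈ 1.370 × 6371 ≈ 8727 km, so the target fraction is f = 4000/8727 ≈ 0.458.
Interpolate at f ≈ 0.458 with slerp weights a = sin((1−f)δ)/sin δ ≈ 0.690, b = sin(fδ)/sin δ ≈ 0.599.
p = a·p₁ + b·p₂ ≈ (0.129, 0.266, 0.955); φ = arcsin(p_z) ≈ 72.81°, λ = atan2(p_y, p_x) ≈ 64.13°.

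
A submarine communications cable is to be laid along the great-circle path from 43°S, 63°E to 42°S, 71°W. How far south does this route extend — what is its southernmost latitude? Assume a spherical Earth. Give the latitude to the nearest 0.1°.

≈ 66.9°S

The great circle lies in the plane with unit normal n̂ = (p₁ × p₂)/|p₁ × p₂|.
Here n̂_z ≈ -0.392; the vertex latitude is φ_max = arccos|n̂_z| ≈ 66.9°.
Check via Clairaut: cos φ_max = |cos φ₁| · sin C = cos(43.0°)·sin(147.6°) ≈ 0.392, again giving ≈ 66.9°.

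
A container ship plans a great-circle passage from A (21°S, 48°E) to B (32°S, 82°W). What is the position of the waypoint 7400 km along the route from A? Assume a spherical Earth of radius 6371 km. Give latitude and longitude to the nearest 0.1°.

≈ (50.0°S, 30.1°W)

From cos δ = sin φ₁ sin φ₂ + cos φ₁ cos φ₂ cos Δλ, the central angle is δ ≈ 1.895 rad (108.6°). The total great-circle distance is δ·R ≈ 1.895 × 6371 ≈ 12076 km, so the target fraction is f = 7400/12076 ≈ 0.613.
Interpolate at f ≈ 0.613 with slerp weights a = sin((1−f)δ)/sin δ ≈ 0.707, b = sin(fδ)/sin δ ≈ 0.968.
p = a·p₁ + b·p₂ ≈ (0.556, -0.323, -0.766); φ = arcsin(p_z) ≈ -50.02°, λ = atan2(p_y, p_x) ≈ -30.13°.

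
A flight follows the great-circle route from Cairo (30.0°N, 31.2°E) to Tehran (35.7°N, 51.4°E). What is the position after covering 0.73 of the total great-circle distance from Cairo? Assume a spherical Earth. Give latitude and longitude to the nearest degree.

≈ 34°N, 46°E

Convert each endpoint to a unit vector on the sphere (x = cos φ cos λ, y = cos φ sin λ, z = sin φ).
The central angle between the endpoints is δ = arccos(p₁·p₂) ≈ 0.312 rad (17.9°).
Interpolate at f = 0.73 with slerp weights a = sin((1−f)δ)/sin δ ≈ 0.274, b = sin(fδ)/sin δ ≈ 0.736.
p = a·p₁ + b·p₂ ≈ (0.576, 0.590, 0.566); φ = arcsin(p_z) ≈ 34.49°, λ = atan2(p_y, p_x) ≈ 45.69°.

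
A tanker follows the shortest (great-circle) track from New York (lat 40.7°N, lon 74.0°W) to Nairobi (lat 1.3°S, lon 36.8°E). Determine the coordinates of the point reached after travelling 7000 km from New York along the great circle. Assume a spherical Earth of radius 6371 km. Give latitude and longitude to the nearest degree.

Write both endpoints as unit vectors p₁, p₂ with components (cos φ cos λ, cos φ sin λ, sin φ).
The central angle between the endpoints is δ = arccos(p₁·p₂) ≈ 1.859 rad (106.5°). The total great-circle distance is δ·R ≈ 1.859 × 6371 ≈ 11842 km, so the target fraction is f = 7000/11842 ≈ 0.591.
Interpolate at f ≈ 0.591 with slerp weights a = sin((1−f)δ)/sin δ ≈ 0.718, b = sin(fδ)/sin δ ≈ 0.929.
p = a·p₁ + b·p₂ ≈ (0.894, 0.033, 0.447); φ = arcsin(p_z) ≈ 26.58°, λ = atan2(p_y, p_x) ≈ 2.09°.

≈ lat 27°N, lon 2°E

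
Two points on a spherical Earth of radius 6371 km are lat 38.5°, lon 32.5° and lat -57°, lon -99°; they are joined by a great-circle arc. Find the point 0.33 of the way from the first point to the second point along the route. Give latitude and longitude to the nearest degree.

Convert each endpoint to a unit vector on the sphere (x = cos φ cos λ, y = cos φ sin λ, z = sin φ).
The central angle between the endpoints is δ = arccos(p₁·p₂) ≈ 2.506 rad (143.6°).
Interpolate at f = 0.33 with slerp weights a = sin((1−f)δ)/sin δ ≈ 1.674, b = sin(fδ)/sin δ ≈ 1.239.
p = a·p₁ + b·p₂ ≈ (0.999, 0.037, 0.003); φ = arcsin(p_z) ≈ 0.17°, λ = atan2(p_y, p_x) ≈ 2.14°.

≈ lat 0°, lon 2°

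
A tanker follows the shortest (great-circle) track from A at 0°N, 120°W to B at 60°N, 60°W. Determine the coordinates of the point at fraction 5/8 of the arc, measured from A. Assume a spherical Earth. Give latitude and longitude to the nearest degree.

Write both endpoints as unit vectors p₁, p₂ with components (cos φ cos λ, cos φ sin λ, sin φ).
The central angle between the endpoints is δ = arccos(p₁·p₂) ≈ 1.318 rad (75.5°).
Interpolate at f = 5/8 with slerp weights a = sin((1−f)δ)/sin δ ≈ 0.490, b = sin(fδ)/sin δ ≈ 0.758.
p = a·p₁ + b·p₂ ≈ (-0.056, -0.752, 0.656); φ = arcsin(p_z) ≈ 41.02°, λ = atan2(p_y, p_x) ≈ -94.22°.

≈ 41°N, 94°W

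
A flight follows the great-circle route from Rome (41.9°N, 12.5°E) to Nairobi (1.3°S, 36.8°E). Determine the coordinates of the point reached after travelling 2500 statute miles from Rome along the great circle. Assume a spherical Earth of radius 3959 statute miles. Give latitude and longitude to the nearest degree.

≈ 10°N, 32°E

Write both endpoints as unit vectors p₁, p₂ with components (cos φ cos λ, cos φ sin λ, sin φ).
The central angle between the endpoints is δ = arccos(p₁·p₂) ≈ 0.846 rad (48.5°). The total great-circle distance is δ·R ≈ 0.846 × 3959 ≈ 3349 mi, so the target fraction is f = 2500/3349 ≈ 0.746.
Interpolate at f ≈ 0.746 with slerp weights a = sin((1−f)δ)/sin δ ≈ 0.284, b = sin(fδ)/sin δ ≈ 0.789.
p = a·p₁ + b·p₂ ≈ (0.838, 0.518, 0.172); φ = arcsin(p_z) ≈ 9.90°, λ = atan2(p_y, p_x) ≈ 31.73°.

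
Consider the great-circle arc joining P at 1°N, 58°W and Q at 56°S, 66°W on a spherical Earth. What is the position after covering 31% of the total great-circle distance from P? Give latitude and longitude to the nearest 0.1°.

≈ 16.7°S, 59.7°W

Convert each endpoint to a unit vector on the sphere (x = cos φ cos λ, y = cos φ sin λ, z = sin φ).
The central angle between the endpoints is δ = arccos(p₁·p₂) ≈ 1.001 rad (57.4°).
Interpolate at f = 0.31 with slerp weights a = sin((1−f)δ)/sin δ ≈ 0.757, b = sin(fδ)/sin δ ≈ 0.363.
p = a·p₁ + b·p₂ ≈ (0.483, -0.827, -0.287); φ = arcsin(p_z) ≈ -16.71°, λ = atan2(p_y, p_x) ≈ -59.69°.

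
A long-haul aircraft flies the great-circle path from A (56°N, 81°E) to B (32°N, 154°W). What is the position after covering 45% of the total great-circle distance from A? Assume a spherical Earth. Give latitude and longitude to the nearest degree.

Write both endpoints as unit vectors p₁, p₂ with components (cos φ cos λ, cos φ sin λ, sin φ).
The central angle between the endpoints is δ = arccos(p₁·p₂) ≈ 1.403 rad (80.4°).
Interpolate at f = 0.45 with slerp weights a = sin((1−f)δ)/sin δ ≈ 0.707, b = sin(fδ)/sin δ ≈ 0.599.
p = a·p₁ + b·p₂ ≈ (-0.394, 0.168, 0.903); φ = arcsin(p_z) ≈ 64.62°, λ = atan2(p_y, p_x) ≈ 156.92°.

≈ (65°N, 157°E)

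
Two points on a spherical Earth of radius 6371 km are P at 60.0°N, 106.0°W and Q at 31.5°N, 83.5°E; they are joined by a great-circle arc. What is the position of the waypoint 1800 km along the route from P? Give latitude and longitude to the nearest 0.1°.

≈ 75.9°N, 115.2°W

Convert each endpoint to a unit vector on the sphere (x = cos φ cos λ, y = cos φ sin λ, z = sin φ).
The central angle between the endpoints is δ = arccos(p₁·p₂) ≈ 1.539 rad (88.2°). The total great-circle distance is δ·R ≈ 1.539 × 6371 ≈ 9803 km, so the target fraction is f = 1800/9803 ≈ 0.184.
Interpolate at f ≈ 0.184 with slerp weights a = sin((1−f)δ)/sin δ ≈ 0.951, b = sin(fδ)/sin δ ≈ 0.279.
p = a·p₁ + b·p₂ ≈ (-0.104, -0.221, 0.970); φ = arcsin(p_z) ≈ 75.86°, λ = atan2(p_y, p_x) ≈ -115.25°.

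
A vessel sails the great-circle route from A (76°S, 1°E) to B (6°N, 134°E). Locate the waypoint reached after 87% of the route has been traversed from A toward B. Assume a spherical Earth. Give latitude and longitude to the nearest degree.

≈ (7°S, 131°E)

Write both endpoints as unit vectors p₁, p₂ with components (cos φ cos λ, cos φ sin λ, sin φ).
The central angle between the endpoints is δ = arccos(p₁·p₂) ≈ 1.840 rad (105.4°).
Interpolate at f = 0.87 with slerp weights a = sin((1−f)δ)/sin δ ≈ 0.246, b = sin(fδ)/sin δ ≈ 1.037.
p = a·p₁ + b·p₂ ≈ (-0.657, 0.743, -0.130); φ = arcsin(p_z) ≈ -7.47°, λ = atan2(p_y, p_x) ≈ 131.49°.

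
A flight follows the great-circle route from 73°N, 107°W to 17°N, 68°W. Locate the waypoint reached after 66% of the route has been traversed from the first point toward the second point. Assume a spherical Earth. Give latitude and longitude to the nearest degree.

≈ 37°N, 73°W

Convert each endpoint to a unit vector on the sphere (x = cos φ cos λ, y = cos φ sin λ, z = sin φ).
The central angle between the endpoints is δ = arccos(p₁·p₂) ≈ 1.051 rad (60.2°).
Interpolate at f = 0.66 with slerp weights a = sin((1−f)δ)/sin δ ≈ 0.403, b = sin(fδ)/sin δ ≈ 0.737.
p = a·p₁ + b·p₂ ≈ (0.229, -0.766, 0.601); φ = arcsin(p_z) ≈ 36.92°, λ = atan2(p_y, p_x) ≈ -73.32°.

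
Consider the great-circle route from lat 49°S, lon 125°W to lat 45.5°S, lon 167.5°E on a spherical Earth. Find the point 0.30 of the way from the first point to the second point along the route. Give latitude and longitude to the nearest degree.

Convert each endpoint to a unit vector on the sphere (x = cos φ cos λ, y = cos φ sin λ, z = sin φ).
The central angle between the endpoints is δ = arccos(p₁·p₂) ≈ 0.775 rad (44.4°).
Interpolate at f = 0.30 with slerp weights a = sin((1−f)δ)/sin δ ≈ 0.738, b = sin(fδ)/sin δ ≈ 0.329.
p = a·p₁ + b·p₂ ≈ (-0.503, -0.347, -0.792); φ = arcsin(p_z) ≈ -52.35°, λ = atan2(p_y, p_x) ≈ -145.43°.

≈ lat 52°S, lon 145°W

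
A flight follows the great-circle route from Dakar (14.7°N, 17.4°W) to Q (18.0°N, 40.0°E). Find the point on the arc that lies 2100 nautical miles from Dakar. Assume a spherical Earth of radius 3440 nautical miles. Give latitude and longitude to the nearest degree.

≈ (19°N, 19°E)

Write both endpoints as unit vectors p₁, p₂ with components (cos φ cos λ, cos φ sin λ, sin φ).
The central angle between the endpoints is δ = arccos(p₁·p₂) ≈ 0.959 rad (55.0°). The total great-circle distance is δ·R ≈ 0.959 × 3440 ≈ 3300 nmi, so the target fraction is f = 2100/3300 ≈ 0.636.
Interpolate at f ≈ 0.636 with slerp weights a = sin((1−f)δ)/sin δ ≈ 0.417, b = sin(fδ)/sin δ ≈ 0.700.
p = a·p₁ + b·p₂ ≈ (0.895, 0.307, 0.322); φ = arcsin(p_z) ≈ 18.80°, λ = atan2(p_y, p_x) ≈ 18.94°.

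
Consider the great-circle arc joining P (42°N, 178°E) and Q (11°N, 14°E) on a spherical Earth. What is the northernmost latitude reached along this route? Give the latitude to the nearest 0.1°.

The great circle lies in the plane with unit normal n̂ = (p₁ × p₂)/|p₁ × p₂|.
Here n̂_z ≈ -0.245; the vertex latitude is φ_max = arccos|n̂_z| ≈ 75.8°.

≈ 75.8°N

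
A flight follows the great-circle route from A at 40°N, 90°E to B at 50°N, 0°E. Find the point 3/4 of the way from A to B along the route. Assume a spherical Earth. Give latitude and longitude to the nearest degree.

Write both endpoints as unit vectors p₁, p₂ with components (cos φ cos λ, cos φ sin λ, sin φ).
The central angle between the endpoints is δ = arccos(p₁·p₂) ≈ 1.056 rad (60.5°).
Interpolate at f = 3/4 with slerp weights a = sin((1−f)δ)/sin δ ≈ 0.300, b = sin(fδ)/sin δ ≈ 0.818.
p = a·p₁ + b·p₂ ≈ (0.526, 0.230, 0.819); φ = arcsin(p_z) ≈ 55.00°, λ = atan2(p_y, p_x) ≈ 23.60°.

≈ 55°N, 24°E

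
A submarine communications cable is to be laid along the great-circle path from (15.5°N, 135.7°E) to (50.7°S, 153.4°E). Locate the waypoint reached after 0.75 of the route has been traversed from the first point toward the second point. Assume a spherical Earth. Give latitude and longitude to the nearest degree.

≈ (34°S, 147°E)

From cos δ = sin φ₁ sin φ₂ + cos φ₁ cos φ₂ cos Δλ, the central angle is δ ≈ 1.187 rad (68.0°).
Interpolate at f = 0.75 with slerp weights a = sin((1−f)δ)/sin δ ≈ 0.315, b = sin(fδ)/sin δ ≈ 0.838.
p = a·p₁ + b·p₂ ≈ (-0.692, 0.450, -0.564); φ = arcsin(p_z) ≈ -34.36°, λ = atan2(p_y, p_x) ≈ 146.97°.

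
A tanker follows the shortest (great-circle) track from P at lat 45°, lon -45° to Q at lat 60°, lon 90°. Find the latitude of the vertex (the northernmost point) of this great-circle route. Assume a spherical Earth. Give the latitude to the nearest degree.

The great circle lies in the plane with unit normal n̂ = (p₁ × p₂)/|p₁ × p₂|.
Here n̂_z ≈ +0.268; the vertex latitude is φ_max = arccos|n̂_z| ≈ 74.4°.
Check via Clairaut: cos φ_max = |cos φ₁| · sin C = cos(45.0°)·sin(22.3°) ≈ 0.268, again giving ≈ 74.4°.

≈ 74°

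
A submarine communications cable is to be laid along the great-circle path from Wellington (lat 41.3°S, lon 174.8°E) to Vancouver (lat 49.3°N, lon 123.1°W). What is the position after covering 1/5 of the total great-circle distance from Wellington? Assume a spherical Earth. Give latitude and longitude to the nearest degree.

Write both endpoints as unit vectors p₁, p₂ with components (cos φ cos λ, cos φ sin λ, sin φ).
The central angle between the endpoints is δ = arccos(p₁·p₂) ≈ 1.845 rad (105.7°).
Interpolate at f = 1/5 with slerp weights a = sin((1−f)δ)/sin δ ≈ 1.034, b = sin(fδ)/sin δ ≈ 0.375.
p = a·p₁ + b·p₂ ≈ (-0.907, -0.134, -0.398); φ = arcsin(p_z) ≈ -23.48°, λ = atan2(p_y, p_x) ≈ -171.58°.

≈ lat 23°S, lon 172°W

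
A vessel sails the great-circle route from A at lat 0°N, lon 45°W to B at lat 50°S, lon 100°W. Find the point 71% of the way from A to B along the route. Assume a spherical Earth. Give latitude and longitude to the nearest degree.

Write both endpoints as unit vectors p₁, p₂ with components (cos φ cos λ, cos φ sin λ, sin φ).
The central angle between the endpoints is δ = arccos(p₁·p₂) ≈ 1.193 rad (68.4°).
Interpolate at f = 0.71 with slerp weights a = sin((1−f)δ)/sin δ ≈ 0.365, b = sin(fδ)/sin δ ≈ 0.806.
p = a·p₁ + b·p₂ ≈ (0.168, -0.768, -0.618); φ = arcsin(p_z) ≈ -38.14°, λ = atan2(p_y, p_x) ≈ -77.67°.

≈ lat 38°S, lon 78°W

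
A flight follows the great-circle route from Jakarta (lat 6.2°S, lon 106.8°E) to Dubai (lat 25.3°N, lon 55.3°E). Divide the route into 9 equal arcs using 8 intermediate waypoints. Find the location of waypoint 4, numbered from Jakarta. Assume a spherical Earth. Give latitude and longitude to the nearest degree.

From cos δ = sin φ₁ sin φ₂ + cos φ₁ cos φ₂ cos Δλ, the central angle is δ ≈ 1.032 rad (59.1°).
Interpolate at f = 4/9 with slerp weights a = sin((1−f)δ)/sin δ ≈ 0.632, b = sin(fδ)/sin δ ≈ 0.516.
p = a·p₁ + b·p₂ ≈ (0.084, 0.985, 0.152); φ = arcsin(p_z) ≈ 8.75°, λ = atan2(p_y, p_x) ≈ 85.13°.

≈ lat 9°N, lon 85°E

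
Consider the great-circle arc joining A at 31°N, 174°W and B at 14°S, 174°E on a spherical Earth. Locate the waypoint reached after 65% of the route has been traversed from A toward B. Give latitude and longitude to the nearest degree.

≈ 2°N, 178°E

Convert each endpoint to a unit vector on the sphere (x = cos φ cos λ, y = cos φ sin λ, z = sin φ).
The central angle between the endpoints is δ = arccos(p₁·p₂) ≈ 0.811 rad (46.5°).
Interpolate at f = 0.65 with slerp weights a = sin((1−f)δ)/sin δ ≈ 0.386, b = sin(fδ)/sin δ ≈ 0.694.
p = a·p₁ + b·p₂ ≈ (-0.999, 0.036, 0.031); φ = arcsin(p_z) ≈ 1.78°, λ = atan2(p_y, p_x) ≈ 177.95°.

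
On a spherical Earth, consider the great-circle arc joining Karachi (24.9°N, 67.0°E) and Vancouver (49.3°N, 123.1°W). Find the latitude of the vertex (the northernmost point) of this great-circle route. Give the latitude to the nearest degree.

The great circle lies in the plane with unit normal n̂ = (p₁ × p₂)/|p₁ × p₂|.
Here n̂_z ≈ +0.108; the vertex latitude is φ_max = arccos|n̂_z| ≈ 83.8°.

≈ 84°N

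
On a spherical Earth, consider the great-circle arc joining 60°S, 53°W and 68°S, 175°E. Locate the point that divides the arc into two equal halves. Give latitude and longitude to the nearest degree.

≈ 78°S, 101°W

Convert each endpoint to a unit vector on the sphere (x = cos φ cos λ, y = cos φ sin λ, z = sin φ).
The central angle between the endpoints is δ = arccos(p₁·p₂) ≈ 0.826 rad (47.3°).
Interpolate at f = 1/2 with slerp weights a = sin((1−f)δ)/sin δ ≈ 0.546, b = sin(fδ)/sin δ ≈ 0.546.
p = a·p₁ + b·p₂ ≈ (-0.039, -0.200, -0.979); φ = arcsin(p_z) ≈ -78.23°, λ = atan2(p_y, p_x) ≈ -101.15°.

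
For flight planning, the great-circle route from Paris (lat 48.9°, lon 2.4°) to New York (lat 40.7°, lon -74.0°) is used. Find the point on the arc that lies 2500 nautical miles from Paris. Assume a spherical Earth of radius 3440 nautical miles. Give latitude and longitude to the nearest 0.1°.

≈ lat 46.5°, lon -61.3°

Convert each endpoint to a unit vector on the sphere (x = cos φ cos λ, y = cos φ sin λ, z = sin φ).
The central angle between the endpoints is δ = arccos(p₁·p₂) ≈ 0.917 rad (52.5°). The total great-circle distance is δ·R ≈ 0.917 × 3440 ≈ 3153 nmi, so the target fraction is f = 2500/3153 ≈ 0.793.
Interpolate at f ≈ 0.793 with slerp weights a = sin((1−f)δ)/sin δ ≈ 0.238, b = sin(fδ)/sin δ ≈ 0.837.
p = a·p₁ + b·p₂ ≈ (0.331, -0.604, 0.725); φ = arcsin(p_z) ≈ 46.48°, λ = atan2(p_y, p_x) ≈ -61.26°.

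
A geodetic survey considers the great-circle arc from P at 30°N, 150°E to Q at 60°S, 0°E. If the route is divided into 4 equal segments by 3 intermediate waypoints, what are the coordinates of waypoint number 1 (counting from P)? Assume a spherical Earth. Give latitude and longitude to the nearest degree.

≈ 3°S, 136°E

Write both endpoints as unit vectors p₁, p₂ with components (cos φ cos λ, cos φ sin λ, sin φ).
The central angle between the endpoints is δ = arccos(p₁·p₂) ≈ 2.512 rad (143.9°).
Interpolate at f = 1/4 with slerp weights a = sin((1−f)δ)/sin δ ≈ 1.615, b = sin(fδ)/sin δ ≈ 0.997.
p = a·p₁ + b·p₂ ≈ (-0.713, 0.699, -0.056); φ = arcsin(p_z) ≈ -3.21°, λ = atan2(p_y, p_x) ≈ 135.54°.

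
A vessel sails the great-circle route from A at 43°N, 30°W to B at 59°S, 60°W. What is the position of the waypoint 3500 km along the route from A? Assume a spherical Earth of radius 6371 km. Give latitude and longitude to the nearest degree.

≈ 12°N, 38°W

Write both endpoints as unit vectors p₁, p₂ with components (cos φ cos λ, cos φ sin λ, sin φ).
The central angle between the endpoints is δ = arccos(p₁·p₂) ≈ 1.832 rad (105.0°). The total great-circle distance is δ·R ≈ 1.832 × 6371 ≈ 11673 km, so the target fraction is f = 3500/11673 ≈ 0.300.
Interpolate at f ≈ 0.300 with slerp weights a = sin((1−f)δ)/sin δ ≈ 0.993, b = sin(fδ)/sin δ ≈ 0.540.
p = a·p₁ + b·p₂ ≈ (0.768, -0.604, 0.214); φ = arcsin(p_z) ≈ 12.33°, λ = atan2(p_y, p_x) ≈ -38.19°.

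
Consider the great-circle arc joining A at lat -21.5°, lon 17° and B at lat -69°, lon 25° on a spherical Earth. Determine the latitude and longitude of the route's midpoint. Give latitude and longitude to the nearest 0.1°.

≈ lat -45.3°, lon 19.2°

From cos δ = sin φ₁ sin φ₂ + cos φ₁ cos φ₂ cos Δλ, the central angle is δ ≈ 0.833 rad (47.8°).
Interpolate at f = 1/2 with slerp weights a = sin((1−f)δ)/sin δ ≈ 0.547, b = sin(fδ)/sin δ ≈ 0.547.
p = a·p₁ + b·p₂ ≈ (0.664, 0.232, -0.711); φ = arcsin(p_z) ≈ -45.31°, λ = atan2(p_y, p_x) ≈ 19.22°.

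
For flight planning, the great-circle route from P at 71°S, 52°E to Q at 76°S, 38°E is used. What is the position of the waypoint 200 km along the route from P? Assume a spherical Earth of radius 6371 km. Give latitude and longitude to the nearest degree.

Write both endpoints as unit vectors p₁, p₂ with components (cos φ cos λ, cos φ sin λ, sin φ).
The central angle between the endpoints is δ = arccos(p₁·p₂) ≈ 0.111 rad (6.4°). The total great-circle distance is δ·R ≈ 0.111 × 6371 ≈ 707 km, so the target fraction is f = 200/707 ≈ 0.283.
Interpolate at f ≈ 0.283 with slerp weights a = sin((1−f)δ)/sin δ ≈ 0.718, b = sin(fδ)/sin δ ≈ 0.284.
p = a·p₁ + b·p₂ ≈ (0.198, 0.226, -0.954); φ = arcsin(p_z) ≈ -72.50°, λ = atan2(p_y, p_x) ≈ 48.84°.

≈ 73°S, 49°E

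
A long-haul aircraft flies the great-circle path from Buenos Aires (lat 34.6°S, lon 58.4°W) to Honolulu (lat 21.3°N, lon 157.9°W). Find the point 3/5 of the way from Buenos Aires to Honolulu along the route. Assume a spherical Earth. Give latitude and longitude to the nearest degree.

From cos δ = sin φ₁ sin φ₂ + cos φ₁ cos φ₂ cos Δλ, the central angle is δ ≈ 1.910 rad (109.4°).
Interpolate at f = 3/5 with slerp weights a = sin((1−f)δ)/sin δ ≈ 0.734, b = sin(fδ)/sin δ ≈ 0.966.
p = a·p₁ + b·p₂ ≈ (-0.518, -0.853, -0.066); φ = arcsin(p_z) ≈ -3.76°, λ = atan2(p_y, p_x) ≈ -121.25°.

≈ lat 4°S, lon 121°W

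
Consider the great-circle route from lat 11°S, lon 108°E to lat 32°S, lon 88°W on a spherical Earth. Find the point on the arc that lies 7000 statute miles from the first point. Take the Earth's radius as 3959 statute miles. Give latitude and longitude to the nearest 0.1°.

≈ lat 60.7°S, lon 113.0°W

Write both endpoints as unit vectors p₁, p₂ with components (cos φ cos λ, cos φ sin λ, sin φ).
The central angle between the endpoints is δ = arccos(p₁·p₂) ≈ 2.345 rad (134.4°). The total great-circle distance is δ·R ≈ 2.345 × 3959 ≈ 9284 mi, so the target fraction is f = 7000/9284 ≈ 0.754.
Interpolate at f ≈ 0.754 with slerp weights a = sin((1−f)δ)/sin δ ≈ 0.763, b = sin(fδ)/sin δ ≈ 1.371.
p = a·p₁ + b·p₂ ≈ (-0.191, -0.450, -0.872); φ = arcsin(p_z) ≈ -60.72°, λ = atan2(p_y, p_x) ≈ -112.96°.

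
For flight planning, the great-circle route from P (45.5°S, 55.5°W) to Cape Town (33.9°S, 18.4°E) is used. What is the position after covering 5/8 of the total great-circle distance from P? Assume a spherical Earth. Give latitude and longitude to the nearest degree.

≈ (44°S, 5°W)

The haversine formula gives a central angle δ ≈ 0.977 rad (56.0°) between the endpoints.
Interpolate at f = 5/8 with slerp weights a = sin((1−f)δ)/sin δ ≈ 0.432, b = sin(fδ)/sin δ ≈ 0.692.
p = a·p₁ + b·p₂ ≈ (0.717, -0.068, -0.694); φ = arcsin(p_z) ≈ -43.96°, λ = atan2(p_y, p_x) ≈ -5.46°.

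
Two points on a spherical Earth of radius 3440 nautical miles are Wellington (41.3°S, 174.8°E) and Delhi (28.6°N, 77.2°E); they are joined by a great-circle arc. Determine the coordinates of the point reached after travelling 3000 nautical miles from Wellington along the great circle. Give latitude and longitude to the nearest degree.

Convert each endpoint to a unit vector on the sphere (x = cos φ cos λ, y = cos φ sin λ, z = sin φ).
The central angle between the endpoints is δ = arccos(p₁·p₂) ≈ 1.986 rad (113.8°). The total great-circle distance is δ·R ≈ 1.986 × 3440 ≈ 6831 nmi, so the target fraction is f = 3000/6831 ≈ 0.439.
Interpolate at f ≈ 0.439 with slerp weights a = sin((1−f)δ)/sin δ ≈ 0.981, b = sin(fδ)/sin δ ≈ 0.837.
p = a·p₁ + b·p₂ ≈ (-0.571, 0.783, -0.247); φ = arcsin(p_z) ≈ -14.28°, λ = atan2(p_y, p_x) ≈ 126.09°.

≈ 14°S, 126°E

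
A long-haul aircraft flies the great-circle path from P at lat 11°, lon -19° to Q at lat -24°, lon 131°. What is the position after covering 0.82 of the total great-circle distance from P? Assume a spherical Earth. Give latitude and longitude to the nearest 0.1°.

≈ lat -29.9°, lon 101.6°

The haversine formula gives a central angle δ ≈ 2.595 rad (148.7°) between the endpoints.
Interpolate at f = 0.82 with slerp weights a = sin((1−f)δ)/sin δ ≈ 0.866, b = sin(fδ)/sin δ ≈ 1.633.
p = a·p₁ + b·p₂ ≈ (-0.175, 0.849, -0.499); φ = arcsin(p_z) ≈ -29.92°, λ = atan2(p_y, p_x) ≈ 101.63°.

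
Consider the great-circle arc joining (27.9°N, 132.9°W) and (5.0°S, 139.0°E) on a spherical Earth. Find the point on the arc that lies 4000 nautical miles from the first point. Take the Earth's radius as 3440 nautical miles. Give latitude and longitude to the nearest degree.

Convert each endpoint to a unit vector on the sphere (x = cos φ cos λ, y = cos φ sin λ, z = sin φ).
The central angle between the endpoints is δ = arccos(p₁·p₂) ≈ 1.582 rad (90.7°). The total great-circle distance is δ·R ≈ 1.582 × 3440 ≈ 5443 nmi, so the target fraction is f = 4000/5443 ≈ 0.735.
Interpolate at f ≈ 0.735 with slerp weights a = sin((1−f)δ)/sin δ ≈ 0.407, b = sin(fδ)/sin δ ≈ 0.918.
p = a·p₁ + b·p₂ ≈ (-0.935, 0.336, 0.111); φ = arcsin(p_z) ≈ 6.35°, λ = atan2(p_y, p_x) ≈ 160.23°.

≈ (6°N, 160°E)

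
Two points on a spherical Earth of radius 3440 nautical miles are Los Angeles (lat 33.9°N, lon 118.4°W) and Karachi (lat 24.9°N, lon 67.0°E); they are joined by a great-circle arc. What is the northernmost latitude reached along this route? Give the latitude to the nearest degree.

The great circle lies in the plane with unit normal n̂ = (p₁ × p₂)/|p₁ × p₂|.
Here n̂_z ≈ -0.083; the vertex latitude is φ_max = arccos|n̂_z| ≈ 85.3°.
Check via Clairaut: cos φ_max = |cos φ₁| · sin C = cos(33.9°)·sin(5.7°) ≈ 0.083, again giving ≈ 85.3°.

≈ 85°N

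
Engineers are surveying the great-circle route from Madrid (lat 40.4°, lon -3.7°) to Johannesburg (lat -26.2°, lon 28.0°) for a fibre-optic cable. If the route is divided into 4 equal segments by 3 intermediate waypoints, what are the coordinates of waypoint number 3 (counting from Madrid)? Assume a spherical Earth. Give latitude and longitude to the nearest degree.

Write both endpoints as unit vectors p₁, p₂ with components (cos φ cos λ, cos φ sin λ, sin φ).
The central angle between the endpoints is δ = arccos(p₁·p₂) ≈ 1.271 rad (72.8°).
Interpolate at f = 3/4 with slerp weights a = sin((1−f)δ)/sin δ ≈ 0.327, b = sin(fδ)/sin δ ≈ 0.853.
p = a·p₁ + b·p₂ ≈ (0.925, 0.343, -0.165); φ = arcsin(p_z) ≈ -9.49°, λ = atan2(p_y, p_x) ≈ 20.38°.

≈ lat -9°, lon 20°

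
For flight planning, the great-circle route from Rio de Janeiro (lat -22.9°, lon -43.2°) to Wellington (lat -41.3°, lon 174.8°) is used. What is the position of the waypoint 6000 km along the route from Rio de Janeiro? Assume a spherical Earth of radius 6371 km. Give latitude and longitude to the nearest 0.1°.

The haversine formula gives a central angle δ ≈ 1.863 rad (106.8°) between the endpoints. The total great-circle distance is δ·R ≈ 1.863 × 6371 ≈ 11872 km, so the target fraction is f = 6000/11872 ≈ 0.505.
Interpolate at f ≈ 0.505 with slerp weights a = sin((1−f)δ)/sin δ ≈ 0.832, b = sin(fδ)/sin δ ≈ 0.845.
p = a·p₁ + b·p₂ ≈ (-0.073, -0.467, -0.881); φ = arcsin(p_z) ≈ -61.78°, λ = atan2(p_y, p_x) ≈ -98.90°.

≈ lat -61.8°, lon -98.9°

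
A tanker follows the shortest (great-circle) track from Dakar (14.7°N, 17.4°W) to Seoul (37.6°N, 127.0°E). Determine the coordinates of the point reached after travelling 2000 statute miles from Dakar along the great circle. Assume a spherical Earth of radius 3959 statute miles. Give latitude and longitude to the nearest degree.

Write both endpoints as unit vectors p₁, p₂ with components (cos φ cos λ, cos φ sin λ, sin φ).
The central angle between the endpoints is δ = arccos(p₁·p₂) ≈ 2.058 rad (117.9°). The total great-circle distance is δ·R ≈ 2.058 × 3959 ≈ 8148 mi, so the target fraction is f = 2000/8148 ≈ 0.245.
Interpolate at f ≈ 0.245 with slerp weights a = sin((1−f)δ)/sin δ ≈ 1.132, b = sin(fδ)/sin δ ≈ 0.548.
p = a·p₁ + b·p₂ ≈ (0.783, 0.019, 0.621); φ = arcsin(p_z) ≈ 38.41°, λ = atan2(p_y, p_x) ≈ 1.41°.

≈ (38°N, 1°E)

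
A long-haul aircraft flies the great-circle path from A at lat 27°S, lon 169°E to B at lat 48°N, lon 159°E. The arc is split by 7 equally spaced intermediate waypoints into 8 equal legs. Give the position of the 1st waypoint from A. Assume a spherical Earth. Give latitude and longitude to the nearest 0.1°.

≈ lat 17.6°S, lon 167.8°E

Write both endpoints as unit vectors p₁, p₂ with components (cos φ cos λ, cos φ sin λ, sin φ).
The central angle between the endpoints is δ = arccos(p₁·p₂) ≈ 1.318 rad (75.5°).
Interpolate at f = 1/8 with slerp weights a = sin((1−f)δ)/sin δ ≈ 0.944, b = sin(fδ)/sin δ ≈ 0.169.
p = a·p₁ + b·p₂ ≈ (-0.932, 0.201, -0.303); φ = arcsin(p_z) ≈ -17.62°, λ = atan2(p_y, p_x) ≈ 167.82°.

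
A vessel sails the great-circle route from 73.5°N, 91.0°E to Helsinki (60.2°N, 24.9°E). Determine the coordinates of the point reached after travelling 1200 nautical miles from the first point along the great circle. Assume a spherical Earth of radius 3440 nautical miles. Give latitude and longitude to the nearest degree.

≈ 66°N, 35°E

Write both endpoints as unit vectors p₁, p₂ with components (cos φ cos λ, cos φ sin λ, sin φ).
The central angle between the endpoints is δ = arccos(p₁·p₂) ≈ 0.475 rad (27.2°). The total great-circle distance is δ·R ≈ 0.475 × 3440 ≈ 1635 nmi, so the target fraction is f = 1200/1635 ≈ 0.734.
Interpolate at f ≈ 0.734 with slerp weights a = sin((1−f)δ)/sin δ ≈ 0.275, b = sin(fδ)/sin δ ≈ 0.747.
p = a·p₁ + b·p₂ ≈ (0.335, 0.235, 0.912); φ = arcsin(p_z) ≈ 65.84°, λ = atan2(p_y, p_x) ≈ 34.96°.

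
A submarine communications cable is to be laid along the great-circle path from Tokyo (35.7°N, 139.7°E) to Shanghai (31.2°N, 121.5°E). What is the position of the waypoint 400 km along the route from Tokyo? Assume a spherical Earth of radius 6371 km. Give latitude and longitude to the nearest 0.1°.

Write both endpoints as unit vectors p₁, p₂ with components (cos φ cos λ, cos φ sin λ, sin φ).
The central angle between the endpoints is δ = arccos(p₁·p₂) ≈ 0.276 rad (15.8°). The total great-circle distance is δ·R ≈ 0.276 × 6371 ≈ 1758 km, so the target fraction is f = 400/1758 ≈ 0.228.
Interpolate at f ≈ 0.228 with slerp weights a = sin((1−f)δ)/sin δ ≈ 0.776, b = sin(fδ)/sin δ ≈ 0.230.
p = a·p₁ + b·p₂ ≈ (-0.584, 0.576, 0.572); φ = arcsin(p_z) ≈ 34.92°, λ = atan2(p_y, p_x) ≈ 135.40°.

≈ (34.9°N, 135.4°E)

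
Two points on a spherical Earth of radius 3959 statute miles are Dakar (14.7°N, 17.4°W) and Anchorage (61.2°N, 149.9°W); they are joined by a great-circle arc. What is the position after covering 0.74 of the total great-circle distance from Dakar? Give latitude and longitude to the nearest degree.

Write both endpoints as unit vectors p₁, p₂ with components (cos φ cos λ, cos φ sin λ, sin φ).
The central angle between the endpoints is δ = arccos(p₁·p₂) ≈ 1.663 rad (95.3°).
Interpolate at f = 0.74 with slerp weights a = sin((1−f)δ)/sin δ ≈ 0.421, b = sin(fδ)/sin δ ≈ 0.947.
p = a·p₁ + b·p₂ ≈ (-0.006, -0.351, 0.937); φ = arcsin(p_z) ≈ 69.48°, λ = atan2(p_y, p_x) ≈ -91.00°.

≈ (69°N, 91°W)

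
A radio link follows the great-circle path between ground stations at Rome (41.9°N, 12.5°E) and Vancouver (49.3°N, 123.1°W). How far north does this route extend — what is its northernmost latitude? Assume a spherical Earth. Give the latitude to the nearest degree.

≈ 70°N

The great circle lies in the plane with unit normal n̂ = (p₁ × p₂)/|p₁ × p₂|.
Here n̂_z ≈ -0.344; the vertex latitude is φ_max = arccos|n̂_z| ≈ 69.9°.
Check via Clairaut: cos φ_max = |cos φ₁| · sin C = cos(41.9°)·sin(27.5°) ≈ 0.344, again giving ≈ 69.9°.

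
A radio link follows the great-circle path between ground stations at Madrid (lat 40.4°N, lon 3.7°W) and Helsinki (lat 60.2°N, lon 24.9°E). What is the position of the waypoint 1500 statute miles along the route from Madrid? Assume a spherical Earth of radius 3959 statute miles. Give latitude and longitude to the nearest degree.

Write both endpoints as unit vectors p₁, p₂ with components (cos φ cos λ, cos φ sin λ, sin φ).
The central angle between the endpoints is δ = arccos(p₁·p₂) ≈ 0.463 rad (26.5°). The total great-circle distance is δ·R ≈ 0.463 × 3959 ≈ 1833 mi, so the target fraction is f = 1500/1833 ≈ 0.818.
Interpolate at f ≈ 0.818 with slerp weights a = sin((1−f)δ)/sin δ ≈ 0.188, b = sin(fδ)/sin δ ≈ 0.828.
p = a·p₁ + b·p₂ ≈ (0.516, 0.164, 0.841); φ = arcsin(p_z) ≈ 57.20°, λ = atan2(p_y, p_x) ≈ 17.63°.

≈ lat 57°N, lon 18°E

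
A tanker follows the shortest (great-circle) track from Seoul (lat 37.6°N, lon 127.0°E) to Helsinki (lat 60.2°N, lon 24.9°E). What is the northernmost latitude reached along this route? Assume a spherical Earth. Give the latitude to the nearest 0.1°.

The great circle lies in the plane with unit normal n̂ = (p₁ × p₂)/|p₁ × p₂|.
Here n̂_z ≈ -0.430; the vertex latitude is φ_max = arccos|n̂_z| ≈ 64.5°.

≈ 64.5°N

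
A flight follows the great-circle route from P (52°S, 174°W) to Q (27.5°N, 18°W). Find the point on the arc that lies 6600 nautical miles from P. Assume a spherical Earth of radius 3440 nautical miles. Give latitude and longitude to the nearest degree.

≈ (8°S, 37°W)

Convert each endpoint to a unit vector on the sphere (x = cos φ cos λ, y = cos φ sin λ, z = sin φ).
The central angle between the endpoints is δ = arccos(p₁·p₂) ≈ 2.611 rad (149.6°). The total great-circle distance is δ·R ≈ 2.611 × 3440 ≈ 8983 nmi, so the target fraction is f = 6600/8983 ≈ 0.735.
Interpolate at f ≈ 0.735 with slerp weights a = sin((1−f)δ)/sin δ ≈ 1.263, b = sin(fδ)/sin δ ≈ 1.859.
p = a·p₁ + b·p₂ ≈ (0.795, -0.591, -0.137); φ = arcsin(p_z) ≈ -7.87°, λ = atan2(p_y, p_x) ≈ -36.62°.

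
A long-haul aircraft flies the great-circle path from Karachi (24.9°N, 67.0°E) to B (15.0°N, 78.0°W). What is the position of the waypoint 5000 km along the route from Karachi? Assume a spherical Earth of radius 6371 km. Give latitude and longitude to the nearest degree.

From cos δ = sin φ₁ sin φ₂ + cos φ₁ cos φ₂ cos Δλ, the central angle is δ ≈ 2.225 rad (127.5°). The total great-circle distance is δ·R ≈ 2.225 × 6371 ≈ 14177 km, so the target fraction is f = 5000/14177 ≈ 0.353.
Interpolate at f ≈ 0.353 with slerp weights a = sin((1−f)δ)/sin δ ≈ 1.250, b = sin(fδ)/sin δ ≈ 0.891.
p = a·p₁ + b·p₂ ≈ (0.622, 0.202, 0.757); φ = arcsin(p_z) ≈ 49.18°, λ = atan2(p_y, p_x) ≈ 17.99°.

≈ (49°N, 18°E)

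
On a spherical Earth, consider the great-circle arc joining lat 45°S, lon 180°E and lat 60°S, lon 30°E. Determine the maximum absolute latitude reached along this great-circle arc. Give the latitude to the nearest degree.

The great circle lies in the plane with unit normal n̂ = (p₁ × p₂)/|p₁ × p₂|.
Here n̂_z ≈ -0.186; the vertex latitude is φ_max = arccos|n̂_z| ≈ 79.3°.
Check via Clairaut: cos φ_max = |cos φ₁| · sin C = cos(45.0°)·sin(164.8°) ≈ 0.186, again giving ≈ 79.3°.

≈ 79°S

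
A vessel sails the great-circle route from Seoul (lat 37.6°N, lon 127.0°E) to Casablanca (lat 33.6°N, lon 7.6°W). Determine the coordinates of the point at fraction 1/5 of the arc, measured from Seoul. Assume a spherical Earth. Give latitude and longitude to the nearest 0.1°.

From cos δ = sin φ₁ sin φ₂ + cos φ₁ cos φ₂ cos Δλ, the central angle is δ ≈ 1.697 rad (97.2°).
Interpolate at f = 1/5 with slerp weights a = sin((1−f)δ)/sin δ ≈ 0.985, b = sin(fδ)/sin δ ≈ 0.336.
p = a·p₁ + b·p₂ ≈ (-0.193, 0.586, 0.787); φ = arcsin(p_z) ≈ 51.89°, λ = atan2(p_y, p_x) ≈ 108.19°.

≈ lat 51.9°N, lon 108.2°E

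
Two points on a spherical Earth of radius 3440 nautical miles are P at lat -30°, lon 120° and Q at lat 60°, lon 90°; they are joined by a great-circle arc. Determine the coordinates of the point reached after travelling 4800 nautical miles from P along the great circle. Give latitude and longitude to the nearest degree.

≈ lat 48°, lon 99°

Convert each endpoint to a unit vector on the sphere (x = cos φ cos λ, y = cos φ sin λ, z = sin φ).
The central angle between the endpoints is δ = arccos(p₁·p₂) ≈ 1.629 rad (93.3°). The total great-circle distance is δ·R ≈ 1.629 × 3440 ≈ 5603 nmi, so the target fraction is f = 4800/5603 ≈ 0.857.
Interpolate at f ≈ 0.857 with slerp weights a = sin((1−f)δ)/sin δ ≈ 0.232, b = sin(fδ)/sin δ ≈ 0.986.
p = a·p₁ + b·p₂ ≈ (-0.100, 0.667, 0.738); φ = arcsin(p_z) ≈ 47.59°, λ = atan2(p_y, p_x) ≈ 98.56°.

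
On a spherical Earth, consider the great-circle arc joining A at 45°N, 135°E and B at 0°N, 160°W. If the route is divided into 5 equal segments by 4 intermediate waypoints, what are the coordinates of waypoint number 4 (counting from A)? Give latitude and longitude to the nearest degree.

≈ 11°N, 170°W

Convert each endpoint to a unit vector on the sphere (x = cos φ cos λ, y = cos φ sin λ, z = sin φ).
The central angle between the endpoints is δ = arccos(p₁·p₂) ≈ 1.267 rad (72.6°).
Interpolate at f = 4/5 with slerp weights a = sin((1−f)δ)/sin δ ≈ 0.263, b = sin(fδ)/sin δ ≈ 0.890.
p = a·p₁ + b·p₂ ≈ (-0.967, -0.173, 0.186); φ = arcsin(p_z) ≈ 10.71°, λ = atan2(p_y, p_x) ≈ -169.87°.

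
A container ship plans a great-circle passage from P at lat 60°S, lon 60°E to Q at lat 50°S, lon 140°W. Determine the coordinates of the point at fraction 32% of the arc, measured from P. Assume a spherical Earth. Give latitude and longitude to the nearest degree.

Convert each endpoint to a unit vector on the sphere (x = cos φ cos λ, y = cos φ sin λ, z = sin φ).
The central angle between the endpoints is δ = arccos(p₁·p₂) ≈ 1.201 rad (68.8°).
Interpolate at f = 0.32 with slerp weights a = sin((1−f)δ)/sin δ ≈ 0.782, b = sin(fδ)/sin δ ≈ 0.402.
p = a·p₁ + b·p₂ ≈ (-0.003, 0.172, -0.985); φ = arcsin(p_z) ≈ -80.07°, λ = atan2(p_y, p_x) ≈ 90.85°.

≈ lat 80°S, lon 91°E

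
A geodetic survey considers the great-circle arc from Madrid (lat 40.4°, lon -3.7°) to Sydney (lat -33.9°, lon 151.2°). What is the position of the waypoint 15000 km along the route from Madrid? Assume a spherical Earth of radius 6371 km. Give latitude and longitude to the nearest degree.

Convert each endpoint to a unit vector on the sphere (x = cos φ cos λ, y = cos φ sin λ, z = sin φ).
The central angle between the endpoints is δ = arccos(p₁·p₂) ≈ 2.776 rad (159.0°). The total great-circle distance is δ·R ≈ 2.776 × 6371 ≈ 17685 km, so the target fraction is f = 15000/17685 ≈ 0.848.
Interpolate at f ≈ 0.848 with slerp weights a = sin((1−f)δ)/sin δ ≈ 1.144, b = sin(fδ)/sin δ ≈ 1.981.
p = a·p₁ + b·p₂ ≈ (-0.571, 0.736, -0.363); φ = arcsin(p_z) ≈ -21.30°, λ = atan2(p_y, p_x) ≈ 127.83°.

≈ lat -21°, lon 128°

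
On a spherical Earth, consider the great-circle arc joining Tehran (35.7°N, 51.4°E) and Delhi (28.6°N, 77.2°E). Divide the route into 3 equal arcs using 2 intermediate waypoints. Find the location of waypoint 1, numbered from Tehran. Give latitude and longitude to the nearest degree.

From cos δ = sin φ₁ sin φ₂ + cos φ₁ cos φ₂ cos Δλ, the central angle is δ ≈ 0.399 rad (22.9°).
Interpolate at f = 1/3 with slerp weights a = sin((1−f)δ)/sin δ ≈ 0.677, b = sin(fδ)/sin δ ≈ 0.341.
p = a·p₁ + b·p₂ ≈ (0.409, 0.722, 0.558); φ = arcsin(p_z) ≈ 33.94°, λ = atan2(p_y, p_x) ≈ 60.45°.

≈ 34°N, 60°E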